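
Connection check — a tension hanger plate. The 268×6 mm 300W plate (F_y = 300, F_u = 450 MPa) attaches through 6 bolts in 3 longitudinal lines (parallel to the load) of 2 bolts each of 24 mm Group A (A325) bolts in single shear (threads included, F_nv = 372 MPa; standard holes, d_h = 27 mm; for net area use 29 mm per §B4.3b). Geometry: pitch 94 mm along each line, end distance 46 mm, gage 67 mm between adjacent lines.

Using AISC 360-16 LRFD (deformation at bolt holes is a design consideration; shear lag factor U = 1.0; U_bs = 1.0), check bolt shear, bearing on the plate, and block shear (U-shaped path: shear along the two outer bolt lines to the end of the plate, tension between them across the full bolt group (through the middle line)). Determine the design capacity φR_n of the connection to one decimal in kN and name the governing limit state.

380.7 kN (block shear governs)

Bolt shear: A_b = π(24)²/4 = 452.39 mm². φR_n = 0.75 × 372 × 452.39 × 6 × 1 = 757.3 kN.
Bearing (6 mm plate, F_u = 450 MPa): end bolts L_c = 46 − 27/2 = 32.5, R_n = min(1.2×32.5×6×450, 2.4×24×6×450) = 105.3 kN/bolt; interior L_c = 94 − 27 = 67, R_n = 155.52 kN/bolt. φR_n = 0.75 × (3×105.3 + 3×155.52) = 586.8 kN.
Block shear: shear path 2×[46+1×94] = 2×140 mm, A_gv = 1680, A_nv = 2×(140 − 1.5×29)×6 = 1158 mm²; tension across gage: (134 − 2×29)×6 = 456 mm². R_n = min(0.6×450×1158, 0.6×300×1680) + 1.0×450×456 = min(312.66, 302.4) + 205.2 = 507.6 kN. φR_n = 0.75 × 507.6 = 380.7 kN.
Governing: min(757.3, 586.8, 380.7) = 380.7 kN → block shear.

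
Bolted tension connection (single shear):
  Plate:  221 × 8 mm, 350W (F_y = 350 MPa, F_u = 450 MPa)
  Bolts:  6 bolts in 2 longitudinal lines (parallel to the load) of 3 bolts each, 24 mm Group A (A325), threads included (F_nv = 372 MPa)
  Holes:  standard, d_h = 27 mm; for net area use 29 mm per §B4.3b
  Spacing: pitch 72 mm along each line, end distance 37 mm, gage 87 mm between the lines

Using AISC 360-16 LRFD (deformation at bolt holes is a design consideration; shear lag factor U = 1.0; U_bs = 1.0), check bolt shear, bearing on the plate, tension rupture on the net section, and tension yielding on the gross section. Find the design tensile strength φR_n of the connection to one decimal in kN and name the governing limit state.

440.1 kN (net-section rupture governs)

Bolt shear: A_b = π(24)²/4 = 452.39 mm². φR_n = 0.75 × 372 × 452.39 × 6 × 1 = 757.3 kN.
Bearing (8 mm plate, F_u = 450 MPa): end bolts L_c = 37 − 27/2 = 23.5, R_n = min(1.2×23.5×8×450, 2.4×24×8×450) = 101.52 kN/bolt; interior L_c = 72 − 27 = 45, R_n = 194.4 kN/bolt. φR_n = 0.75 × (2×101.52 + 4×194.4) = 735.5 kN.
Tension rupture (net): A_n = (221 − 2×29)×8 = 1304 mm² (U = 1.0, A_e = A_n). φR_n = 0.75 × 450 × 1304 = 440.1 kN.
Tension yield (gross): A_g = 221×8 = 1768 mm². φR_n = 0.90 × 350 × 1768 = 556.9 kN.
Governing: min(757.3, 735.5, 440.1, 556.9) = 440.1 kN → net-section rupture.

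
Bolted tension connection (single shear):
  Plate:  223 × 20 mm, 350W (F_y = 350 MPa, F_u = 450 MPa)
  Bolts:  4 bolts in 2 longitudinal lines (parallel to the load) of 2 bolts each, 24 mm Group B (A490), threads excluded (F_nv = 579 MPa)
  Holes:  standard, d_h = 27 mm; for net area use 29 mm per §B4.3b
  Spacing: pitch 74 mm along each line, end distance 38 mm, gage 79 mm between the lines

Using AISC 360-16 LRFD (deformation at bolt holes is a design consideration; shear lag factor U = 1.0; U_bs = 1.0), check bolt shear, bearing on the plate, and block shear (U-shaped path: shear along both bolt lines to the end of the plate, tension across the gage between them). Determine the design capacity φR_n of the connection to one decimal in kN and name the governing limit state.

785.8 kN (bolt shear governs)

Bolt shear: A_b = π(24)²/4 = 452.39 mm². φR_n = 0.75 × 579 × 452.39 × 4 × 1 = 785.8 kN.
Bearing (20 mm plate, F_u = 450 MPa): end bolts L_c = 38 − 27/2 = 24.5, R_n = min(1.2×24.5×20×450, 2.4×24×20×450) = 264.6 kN/bolt; interior L_c = 74 − 27 = 47, R_n = 507.6 kN/bolt. φR_n = 0.75 × (2×264.6 + 2×507.6) = 1158.3 kN.
Block shear: shear path 2×[38+1×74] = 2×112 mm, A_gv = 4480, A_nv = 2×(112 − 1.5×29)×20 = 2740 mm²; tension across gage: (79 − 1×29)×20 = 1000 mm². R_n = min(0.6×450×2740, 0.6×350×4480) + 1.0×450×1000 = min(739.8, 940.8) + 450 = 1189.8 kN. φR_n = 0.75 × 1189.8 = 892.4 kN.
Governing: min(785.8, 1158.3, 892.4) = 785.8 kN → bolt shear.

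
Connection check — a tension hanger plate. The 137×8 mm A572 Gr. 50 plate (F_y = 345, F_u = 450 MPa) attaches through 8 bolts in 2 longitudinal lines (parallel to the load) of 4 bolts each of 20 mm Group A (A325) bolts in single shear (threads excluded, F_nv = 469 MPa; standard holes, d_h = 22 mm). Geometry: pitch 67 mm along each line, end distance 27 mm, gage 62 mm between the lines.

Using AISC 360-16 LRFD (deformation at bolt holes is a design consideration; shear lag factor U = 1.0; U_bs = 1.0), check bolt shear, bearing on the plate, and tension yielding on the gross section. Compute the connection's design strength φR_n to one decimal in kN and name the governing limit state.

Bolt shear: A_b = π(20)²/4 = 314.16 mm². φR_n = 0.75 × 469 × 314.16 × 8 × 1 = 884.0 kN.
Bearing (8 mm plate, F_u = 450 MPa): end bolts L_c = 27 − 22/2 = 16, R_n = min(1.2×16×8×450, 2.4×20×8×450) = 69.12 kN/bolt; interior L_c = 67 − 22 = 45, R_n = 172.8 kN/bolt. φR_n = 0.75 × (2×69.12 + 6×172.8) = 881.3 kN.
Tension yield (gross): A_g = 137×8 = 1096 mm². φR_n = 0.90 × 345 × 1096 = 340.3 kN.
Governing: min(884.0, 881.3, 340.3) = 340.3 kN → gross-section yield.

340.3 kN (gross-section yield governs)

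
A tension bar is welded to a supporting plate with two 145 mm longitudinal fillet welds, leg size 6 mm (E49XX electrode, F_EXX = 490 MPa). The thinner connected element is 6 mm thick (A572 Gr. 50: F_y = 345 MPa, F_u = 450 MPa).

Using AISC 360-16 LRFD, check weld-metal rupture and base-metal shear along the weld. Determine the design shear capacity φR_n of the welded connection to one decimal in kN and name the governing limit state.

271.3 kN (weld metal governs)

Weld metal: throat = 0.707×6 = 4.242 mm, L = 2×145 = 290 mm. φR_n = 0.75 × 0.6 × 490 × 4.242 × 290 = 271.3 kN.
Base metal shear (6 mm plate): yield φR_n = 1.0×0.6×345×6×290 = 360.2 kN; rupture φR_n = 0.75×0.6×450×6×290 = 352.4 kN; take 352.4 kN (rupture).
Governing: min(271.3, 352.4) = 271.3 kN → weld metal.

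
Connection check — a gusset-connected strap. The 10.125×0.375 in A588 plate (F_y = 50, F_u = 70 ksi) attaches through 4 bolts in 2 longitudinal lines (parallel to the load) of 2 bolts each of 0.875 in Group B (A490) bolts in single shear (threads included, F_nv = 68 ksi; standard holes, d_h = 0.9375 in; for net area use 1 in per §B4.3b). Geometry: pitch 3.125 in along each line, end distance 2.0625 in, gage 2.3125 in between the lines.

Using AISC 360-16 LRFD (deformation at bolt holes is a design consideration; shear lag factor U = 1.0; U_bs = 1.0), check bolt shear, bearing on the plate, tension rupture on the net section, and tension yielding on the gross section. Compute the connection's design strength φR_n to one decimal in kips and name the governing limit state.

122.7 kips (bolt shear governs)

Bolt shear: A_b = π(0.875)²/4 = 0.60132 in². φR_n = 0.75 × 68 × 0.60132 × 4 × 1 = 122.7 kips.
Bearing (0.375 in plate, F_u = 70 ksi): end bolts L_c = 2.0625 − 0.9375/2 = 1.59375, R_n = min(1.2×1.59375×0.375×70, 2.4×0.875×0.375×70) = 50.203 kips/bolt; interior L_c = 3.125 − 0.9375 = 2.1875, R_n = 55.125 kips/bolt. φR_n = 0.75 × (2×50.203 + 2×55.125) = 158.0 kips.
Tension rupture (net): A_n = (10.125 − 2×1)×0.375 = 3.0469 in² (U = 1.0, A_e = A_n). φR_n = 0.75 × 70 × 3.0469 = 160.0 kips.
Tension yield (gross): A_g = 10.125×0.375 = 3.7969 in². φR_n = 0.90 × 50 × 3.7969 = 170.9 kips.
Governing: min(122.7, 158.0, 160.0, 170.9) = 122.7 kips → bolt shear.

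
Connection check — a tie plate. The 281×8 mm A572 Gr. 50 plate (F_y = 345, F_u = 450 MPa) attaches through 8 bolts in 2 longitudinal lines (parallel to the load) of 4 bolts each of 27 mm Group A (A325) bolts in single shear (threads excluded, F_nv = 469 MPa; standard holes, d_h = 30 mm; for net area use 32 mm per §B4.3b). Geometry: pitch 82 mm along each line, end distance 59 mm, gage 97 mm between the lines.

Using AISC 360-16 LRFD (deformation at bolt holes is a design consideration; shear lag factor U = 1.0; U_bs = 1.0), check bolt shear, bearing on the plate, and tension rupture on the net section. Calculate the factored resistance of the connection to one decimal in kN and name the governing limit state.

585.9 kN (net-section rupture governs)

Bolt shear: A_b = π(27)²/4 = 572.56 mm². φR_n = 0.75 × 469 × 572.56 × 8 × 1 = 1611.2 kN.
Bearing (8 mm plate, F_u = 450 MPa): end bolts L_c = 59 − 30/2 = 44, R_n = min(1.2×44×8×450, 2.4×27×8×450) = 190.08 kN/bolt; interior L_c = 82 − 30 = 52, R_n = 224.64 kN/bolt. φR_n = 0.75 × (2×190.08 + 6×224.64) = 1296.0 kN.
Tension rupture (net): A_n = (281 − 2×32)×8 = 1736 mm² (U = 1.0, A_e = A_n). φR_n = 0.75 × 450 × 1736 = 585.9 kN.
Governing: min(1611.2, 1296.0, 585.9) = 585.9 kN → net-section rupture.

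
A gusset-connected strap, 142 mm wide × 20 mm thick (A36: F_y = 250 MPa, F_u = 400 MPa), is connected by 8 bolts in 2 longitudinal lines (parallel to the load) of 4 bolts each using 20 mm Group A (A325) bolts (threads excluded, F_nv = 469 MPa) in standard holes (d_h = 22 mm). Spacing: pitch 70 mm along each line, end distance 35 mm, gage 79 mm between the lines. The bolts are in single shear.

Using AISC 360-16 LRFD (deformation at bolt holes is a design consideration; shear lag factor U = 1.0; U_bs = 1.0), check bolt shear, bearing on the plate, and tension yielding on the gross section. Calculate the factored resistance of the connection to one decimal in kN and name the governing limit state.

639.0 kN (gross-section yield governs)

Bolt shear: A_b = π(20)²/4 = 314.16 mm². φR_n = 0.75 × 469 × 314.16 × 8 × 1 = 884.0 kN.
Bearing (20 mm plate, F_u = 400 MPa): end bolts L_c = 35 − 22/2 = 24, R_n = min(1.2×24×20×400, 2.4×20×20×400) = 230.4 kN/bolt; interior L_c = 70 − 22 = 48, R_n = 384 kN/bolt. φR_n = 0.75 × (2×230.4 + 6×384) = 2073.6 kN.
Tension yield (gross): A_g = 142×20 = 2840 mm². φR_n = 0.90 × 250 × 2840 = 639.0 kN.
Governing: min(884.0, 2073.6, 639.0) = 639.0 kN → gross-section yield.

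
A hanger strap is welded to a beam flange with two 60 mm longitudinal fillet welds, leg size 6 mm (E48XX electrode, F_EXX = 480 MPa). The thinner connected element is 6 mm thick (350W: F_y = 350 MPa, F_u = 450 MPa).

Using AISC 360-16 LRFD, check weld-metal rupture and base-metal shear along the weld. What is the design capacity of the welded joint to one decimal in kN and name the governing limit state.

110.0 kN (weld metal governs)

Weld metal: throat = 0.707×6 = 4.242 mm, L = 2×60 = 120 mm. φR_n = 0.75 × 0.6 × 480 × 4.242 × 120 = 110.0 kN.
Base metal shear (6 mm plate): yield φR_n = 1.0×0.6×350×6×120 = 151.2 kN; rupture φR_n = 0.75×0.6×450×6×120 = 145.8 kN; take 145.8 kN (rupture).
Governing: min(110.0, 145.8) = 110.0 kN → weld metal.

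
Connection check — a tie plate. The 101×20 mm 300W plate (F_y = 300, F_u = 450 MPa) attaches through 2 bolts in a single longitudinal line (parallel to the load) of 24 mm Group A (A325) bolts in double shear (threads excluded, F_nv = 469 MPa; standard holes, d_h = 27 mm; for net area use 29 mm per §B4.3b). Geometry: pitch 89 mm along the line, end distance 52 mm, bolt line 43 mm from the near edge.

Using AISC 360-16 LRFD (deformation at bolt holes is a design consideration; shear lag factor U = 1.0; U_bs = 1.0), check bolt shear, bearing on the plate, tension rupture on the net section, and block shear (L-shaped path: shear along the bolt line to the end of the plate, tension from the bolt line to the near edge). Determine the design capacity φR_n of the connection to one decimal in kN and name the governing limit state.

486.0 kN (net-section rupture governs)

Bolt shear: A_b = π(24)²/4 = 452.39 mm². φR_n = 0.75 × 469 × 452.39 × 2 × 2 = 636.5 kN.
Bearing (20 mm plate, F_u = 450 MPa): end bolts L_c = 52 − 27/2 = 38.5, R_n = min(1.2×38.5×20×450, 2.4×24×20×450) = 415.8 kN/bolt; interior L_c = 89 − 27 = 62, R_n = 518.4 kN/bolt. φR_n = 0.75 × (1×415.8 + 1×518.4) = 700.7 kN.
Tension rupture (net): A_n = (101 − 1×29)×20 = 1440 mm² (U = 1.0, A_e = A_n). φR_n = 0.75 × 450 × 1440 = 486.0 kN.
Block shear: shear path 1×[52+1×89] = 1×141 mm, A_gv = 2820, A_nv = 1×(141 − 1.5×29)×20 = 1950 mm²; tension to near edge: (43 − 0.5×29)×20 = 570 mm². R_n = min(0.6×450×1950, 0.6×300×2820) + 1.0×450×570 = min(526.5, 507.6) + 256.5 = 764.1 kN. φR_n = 0.75 × 764.1 = 573.1 kN.
Governing: min(636.5, 700.7, 486.0, 573.1) = 486.0 kN → net-section rupture.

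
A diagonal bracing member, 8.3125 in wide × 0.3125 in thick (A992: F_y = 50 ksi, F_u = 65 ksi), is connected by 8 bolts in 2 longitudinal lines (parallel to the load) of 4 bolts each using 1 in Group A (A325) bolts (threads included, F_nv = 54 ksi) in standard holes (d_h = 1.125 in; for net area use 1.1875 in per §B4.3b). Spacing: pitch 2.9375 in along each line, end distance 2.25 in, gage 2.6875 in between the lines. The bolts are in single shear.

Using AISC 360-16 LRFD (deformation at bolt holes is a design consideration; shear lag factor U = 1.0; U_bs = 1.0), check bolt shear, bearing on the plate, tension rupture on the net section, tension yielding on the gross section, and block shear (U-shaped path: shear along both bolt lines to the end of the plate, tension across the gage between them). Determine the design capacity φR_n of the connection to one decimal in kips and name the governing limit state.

90.5 kips (net-section rupture governs)

Bolt shear: A_b = π(1)²/4 = 0.7854 in². φR_n = 0.75 × 54 × 0.7854 × 8 × 1 = 254.5 kips.
Bearing (0.3125 in plate, F_u = 65 ksi): end bolts L_c = 2.25 − 1.125/2 = 1.6875, R_n = min(1.2×1.6875×0.3125×65, 2.4×1×0.3125×65) = 41.133 kips/bolt; interior L_c = 2.9375 − 1.125 = 1.8125, R_n = 44.18 kips/bolt. φR_n = 0.75 × (2×41.133 + 6×44.18) = 260.5 kips.
Tension rupture (net): A_n = (8.3125 − 2×1.1875)×0.3125 = 1.8555 in² (U = 1.0, A_e = A_n). φR_n = 0.75 × 65 × 1.8555 = 90.5 kips.
Tension yield (gross): A_g = 8.3125×0.3125 = 2.5977 in². φR_n = 0.90 × 50 × 2.5977 = 116.9 kips.
Block shear: shear path 2×[2.25+3×2.9375] = 2×11.0625 in, A_gv = 6.9141, A_nv = 2×(11.0625 − 3.5×1.1875)×0.3125 = 4.3164 in²; tension across gage: (2.6875 − 1×1.1875)×0.3125 = 0.46875 in². R_n = min(0.6×65×4.3164, 0.6×50×6.9141) + 1.0×65×0.46875 = min(168.34, 207.42) + 30.469 = 198.81 kips. φR_n = 0.75 × 198.81 = 149.1 kips.
Governing: min(254.5, 260.5, 90.5, 116.9, 149.1) = 90.5 kips → net-section rupture.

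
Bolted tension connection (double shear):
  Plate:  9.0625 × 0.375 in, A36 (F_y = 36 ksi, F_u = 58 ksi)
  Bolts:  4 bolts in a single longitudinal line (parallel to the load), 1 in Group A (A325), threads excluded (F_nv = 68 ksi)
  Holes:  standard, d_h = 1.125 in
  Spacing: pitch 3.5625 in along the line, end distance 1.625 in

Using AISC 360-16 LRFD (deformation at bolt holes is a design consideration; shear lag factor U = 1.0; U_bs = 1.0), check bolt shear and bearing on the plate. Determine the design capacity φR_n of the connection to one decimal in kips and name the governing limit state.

Bolt shear: A_b = π(1)²/4 = 0.7854 in². φR_n = 0.75 × 68 × 0.7854 × 4 × 2 = 320.4 kips.
Bearing (0.375 in plate, F_u = 58 ksi): end bolts L_c = 1.625 − 1.125/2 = 1.0625, R_n = min(1.2×1.0625×0.375×58, 2.4×1×0.375×58) = 27.731 kips/bolt; interior L_c = 3.5625 − 1.125 = 2.4375, R_n = 52.2 kips/bolt. φR_n = 0.75 × (1×27.731 + 3×52.2) = 138.2 kips.
Governing: min(320.4, 138.2) = 138.2 kips → bearing.

138.2 kips (bearing governs)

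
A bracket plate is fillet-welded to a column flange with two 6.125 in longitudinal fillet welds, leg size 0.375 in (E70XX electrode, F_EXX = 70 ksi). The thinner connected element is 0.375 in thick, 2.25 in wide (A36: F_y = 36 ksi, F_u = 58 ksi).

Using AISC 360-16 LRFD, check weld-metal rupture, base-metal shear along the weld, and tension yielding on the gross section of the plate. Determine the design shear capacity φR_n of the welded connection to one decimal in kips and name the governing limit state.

27.3 kips (gross-section yield governs)

Weld metal: throat = 0.707×0.375 = 0.26513 in, L = 2×6.125 = 12.25 in. φR_n = 0.75 × 0.6 × 70 × 0.26513 × 12.25 = 102.3 kips.
Base metal shear (0.375 in plate): yield φR_n = 1.0×0.6×36×0.375×12.25 = 99.2 kips; rupture φR_n = 0.75×0.6×58×0.375×12.25 = 119.9 kips; take 99.2 kips (yield).
Tension yield (gross): A_g = 2.25×0.375 = 0.84375 in². φR_n = 0.90 × 36 × 0.84375 = 27.3 kips.
Governing: min(102.3, 99.2, 27.3) = 27.3 kips → gross-section yield.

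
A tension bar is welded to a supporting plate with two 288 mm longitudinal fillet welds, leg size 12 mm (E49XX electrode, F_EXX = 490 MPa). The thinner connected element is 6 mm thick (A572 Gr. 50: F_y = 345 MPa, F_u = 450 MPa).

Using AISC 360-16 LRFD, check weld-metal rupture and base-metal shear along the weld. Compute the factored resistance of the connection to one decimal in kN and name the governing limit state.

699.8 kN (base-metal shear governs)

Weld metal: throat = 0.707×12 = 8.484 mm, L = 2×288 = 576 mm. φR_n = 0.75 × 0.6 × 490 × 8.484 × 576 = 1077.5 kN.
Base metal shear (6 mm plate): yield φR_n = 1.0×0.6×345×6×576 = 715.4 kN; rupture φR_n = 0.75×0.6×450×6×576 = 699.8 kN; take 699.8 kN (rupture).
Governing: min(1077.5, 699.8) = 699.8 kN → base-metal shear.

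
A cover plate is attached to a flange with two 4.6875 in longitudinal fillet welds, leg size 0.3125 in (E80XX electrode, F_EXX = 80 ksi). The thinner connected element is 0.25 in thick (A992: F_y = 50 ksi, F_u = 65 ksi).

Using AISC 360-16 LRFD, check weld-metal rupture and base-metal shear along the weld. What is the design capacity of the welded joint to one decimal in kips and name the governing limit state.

Weld metal: throat = 0.707×0.3125 = 0.22094 in, L = 2×4.6875 = 9.375 in. φR_n = 0.75 × 0.6 × 80 × 0.22094 × 9.375 = 74.6 kips.
Base metal shear (0.25 in plate): yield φR_n = 1.0×0.6×50×0.25×9.375 = 70.3 kips; rupture φR_n = 0.75×0.6×65×0.25×9.375 = 68.6 kips; take 68.6 kips (rupture).
Governing: min(74.6, 68.6) = 68.6 kips → base-metal shear.

68.6 kips (base-metal shear governs)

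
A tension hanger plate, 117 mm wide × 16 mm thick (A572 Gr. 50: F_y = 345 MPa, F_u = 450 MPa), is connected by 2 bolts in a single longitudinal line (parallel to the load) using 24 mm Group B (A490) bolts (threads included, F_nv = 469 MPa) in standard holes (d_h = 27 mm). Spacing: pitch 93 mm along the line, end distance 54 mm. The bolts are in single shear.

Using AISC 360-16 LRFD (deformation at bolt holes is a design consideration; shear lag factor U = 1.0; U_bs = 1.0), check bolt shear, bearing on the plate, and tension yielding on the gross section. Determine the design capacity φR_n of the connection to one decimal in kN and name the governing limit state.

318.3 kN (bolt shear governs)

Bolt shear: A_b = π(24)²/4 = 452.39 mm². φR_n = 0.75 × 469 × 452.39 × 2 × 1 = 318.3 kN.
Bearing (16 mm plate, F_u = 450 MPa): end bolts L_c = 54 − 27/2 = 40.5, R_n = min(1.2×40.5×16×450, 2.4×24×16×450) = 349.92 kN/bolt; interior L_c = 93 − 27 = 66, R_n = 414.72 kN/bolt. φR_n = 0.75 × (1×349.92 + 1×414.72) = 573.5 kN.
Tension yield (gross): A_g = 117×16 = 1872 mm². φR_n = 0.90 × 345 × 1872 = 581.3 kN.
Governing: min(318.3, 573.5, 581.3) = 318.3 kN → bolt shear.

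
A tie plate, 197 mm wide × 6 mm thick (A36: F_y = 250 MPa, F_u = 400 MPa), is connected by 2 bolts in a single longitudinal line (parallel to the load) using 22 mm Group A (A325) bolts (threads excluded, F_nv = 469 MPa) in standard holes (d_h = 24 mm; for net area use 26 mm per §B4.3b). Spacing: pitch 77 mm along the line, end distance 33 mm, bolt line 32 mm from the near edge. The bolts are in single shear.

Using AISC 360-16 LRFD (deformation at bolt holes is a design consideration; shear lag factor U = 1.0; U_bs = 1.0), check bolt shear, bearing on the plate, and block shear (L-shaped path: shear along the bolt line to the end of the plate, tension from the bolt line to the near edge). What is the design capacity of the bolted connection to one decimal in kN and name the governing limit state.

Bolt shear: A_b = π(22)²/4 = 380.13 mm². φR_n = 0.75 × 469 × 380.13 × 2 × 1 = 267.4 kN.
Bearing (6 mm plate, F_u = 400 MPa): end bolts L_c = 33 − 24/2 = 21, R_n = min(1.2×21×6×400, 2.4×22×6×400) = 60.48 kN/bolt; interior L_c = 77 − 24 = 53, R_n = 126.72 kN/bolt. φR_n = 0.75 × (1×60.48 + 1×126.72) = 140.4 kN.
Block shear: shear path 1×[33+1×77] = 1×110 mm, A_gv = 660, A_nv = 1×(110 − 1.5×26)×6 = 426 mm²; tension to near edge: (32 − 0.5×26)×6 = 114 mm². R_n = min(0.6×400×426, 0.6×250×660) + 1.0×400×114 = min(102.24, 99) + 45.6 = 144.6 kN. φR_n = 0.75 × 144.6 = 108.5 kN.
Governing: min(267.4, 140.4, 108.5) = 108.5 kN → block shear.

108.5 kN (block shear governs)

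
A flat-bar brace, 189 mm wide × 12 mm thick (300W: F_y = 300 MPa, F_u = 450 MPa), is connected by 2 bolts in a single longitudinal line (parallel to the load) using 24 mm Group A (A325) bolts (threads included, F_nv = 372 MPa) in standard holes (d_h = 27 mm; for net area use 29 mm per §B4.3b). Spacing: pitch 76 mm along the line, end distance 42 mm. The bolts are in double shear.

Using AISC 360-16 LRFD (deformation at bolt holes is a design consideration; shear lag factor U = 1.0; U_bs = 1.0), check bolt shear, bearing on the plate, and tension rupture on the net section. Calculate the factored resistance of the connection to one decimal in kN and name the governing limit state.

Bolt shear: A_b = π(24)²/4 = 452.39 mm². φR_n = 0.75 × 372 × 452.39 × 2 × 2 = 504.9 kN.
Bearing (12 mm plate, F_u = 450 MPa): end bolts L_c = 42 − 27/2 = 28.5, R_n = min(1.2×28.5×12×450, 2.4×24×12×450) = 184.68 kN/bolt; interior L_c = 76 − 27 = 49, R_n = 311.04 kN/bolt. φR_n = 0.75 × (1×184.68 + 1×311.04) = 371.8 kN.
Tension rupture (net): A_n = (189 − 1×29)×12 = 1920 mm² (U = 1.0, A_e = A_n). φR_n = 0.75 × 450 × 1920 = 648.0 kN.
Governing: min(504.9, 371.8, 648.0) = 371.8 kN → bearing.

371.8 kN (bearing governs)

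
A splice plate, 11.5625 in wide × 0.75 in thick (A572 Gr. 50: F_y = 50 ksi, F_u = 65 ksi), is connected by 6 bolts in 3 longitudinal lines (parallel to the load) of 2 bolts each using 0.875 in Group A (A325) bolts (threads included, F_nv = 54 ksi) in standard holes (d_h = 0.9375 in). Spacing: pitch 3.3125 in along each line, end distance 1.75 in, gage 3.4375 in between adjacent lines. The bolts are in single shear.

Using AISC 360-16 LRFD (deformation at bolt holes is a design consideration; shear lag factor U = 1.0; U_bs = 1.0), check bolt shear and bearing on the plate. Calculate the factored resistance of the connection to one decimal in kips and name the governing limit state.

Bolt shear: A_b = π(0.875)²/4 = 0.60132 in². φR_n = 0.75 × 54 × 0.60132 × 6 × 1 = 146.1 kips.
Bearing (0.75 in plate, F_u = 65 ksi): end bolts L_c = 1.75 − 0.9375/2 = 1.28125, R_n = min(1.2×1.28125×0.75×65, 2.4×0.875×0.75×65) = 74.953 kips/bolt; interior L_c = 3.3125 − 0.9375 = 2.375, R_n = 102.38 kips/bolt. φR_n = 0.75 × (3×74.953 + 3×102.38) = 399.0 kips.
Governing: min(146.1, 399.0) = 146.1 kips → bolt shear.

146.1 kips (bolt shear governs)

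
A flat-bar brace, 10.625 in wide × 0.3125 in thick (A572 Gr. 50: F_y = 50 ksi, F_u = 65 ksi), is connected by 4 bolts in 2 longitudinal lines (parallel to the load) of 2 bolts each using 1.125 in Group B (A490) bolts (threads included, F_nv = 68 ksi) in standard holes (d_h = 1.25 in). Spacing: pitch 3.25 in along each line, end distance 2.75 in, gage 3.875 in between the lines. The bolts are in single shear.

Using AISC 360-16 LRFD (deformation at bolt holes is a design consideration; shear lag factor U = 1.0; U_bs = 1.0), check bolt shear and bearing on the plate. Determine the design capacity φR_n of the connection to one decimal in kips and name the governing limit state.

Bolt shear: A_b = π(1.125)²/4 = 0.99402 in². φR_n = 0.75 × 68 × 0.99402 × 4 × 1 = 202.8 kips.
Bearing (0.3125 in plate, F_u = 65 ksi): end bolts L_c = 2.75 − 1.25/2 = 2.125, R_n = min(1.2×2.125×0.3125×65, 2.4×1.125×0.3125×65) = 51.797 kips/bolt; interior L_c = 3.25 − 1.25 = 2, R_n = 48.75 kips/bolt. φR_n = 0.75 × (2×51.797 + 2×48.75) = 150.8 kips.
Governing: min(202.8, 150.8) = 150.8 kips → bearing.

150.8 kips (bearing governs)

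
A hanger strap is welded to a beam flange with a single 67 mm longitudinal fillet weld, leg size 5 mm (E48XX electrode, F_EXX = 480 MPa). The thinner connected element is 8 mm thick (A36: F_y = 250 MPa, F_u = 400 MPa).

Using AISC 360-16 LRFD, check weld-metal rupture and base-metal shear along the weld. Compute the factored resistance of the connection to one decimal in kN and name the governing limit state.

Weld metal: throat = 0.707×5 = 3.535 mm, L = 67 mm. φR_n = 0.75 × 0.6 × 480 × 3.535 × 67 = 51.2 kN.
Base metal shear (8 mm plate): yield φR_n = 1.0×0.6×250×8×67 = 80.4 kN; rupture φR_n = 0.75×0.6×400×8×67 = 96.5 kN; take 80.4 kN (yield).
Governing: min(51.2, 80.4) = 51.2 kN → weld metal.

51.2 kN (weld metal governs)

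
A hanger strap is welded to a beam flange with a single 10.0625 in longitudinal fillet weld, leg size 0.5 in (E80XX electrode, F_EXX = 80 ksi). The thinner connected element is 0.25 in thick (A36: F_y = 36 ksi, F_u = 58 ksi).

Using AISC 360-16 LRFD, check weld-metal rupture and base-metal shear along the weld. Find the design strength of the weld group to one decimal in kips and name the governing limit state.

Weld metal: throat = 0.707×0.5 = 0.3535 in, L = 10.0625 in. φR_n = 0.75 × 0.6 × 80 × 0.3535 × 10.0625 = 128.1 kips.
Base metal shear (0.25 in plate): yield φR_n = 1.0×0.6×36×0.25×10.0625 = 54.3 kips; rupture φR_n = 0.75×0.6×58×0.25×10.0625 = 65.7 kips; take 54.3 kips (yield).
Governing: min(128.1, 54.3) = 54.3 kips → base-metal shear.

54.3 kips (base-metal shear governs)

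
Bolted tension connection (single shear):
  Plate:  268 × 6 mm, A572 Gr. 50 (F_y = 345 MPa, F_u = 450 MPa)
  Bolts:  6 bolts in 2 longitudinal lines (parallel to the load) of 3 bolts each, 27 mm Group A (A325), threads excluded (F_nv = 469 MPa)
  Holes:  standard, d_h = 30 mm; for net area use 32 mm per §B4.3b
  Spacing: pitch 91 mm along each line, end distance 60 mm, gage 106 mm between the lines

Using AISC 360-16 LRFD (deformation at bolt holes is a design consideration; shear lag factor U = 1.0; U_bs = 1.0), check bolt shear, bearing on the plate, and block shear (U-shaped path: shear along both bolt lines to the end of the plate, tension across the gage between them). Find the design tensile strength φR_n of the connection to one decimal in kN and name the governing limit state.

543.5 kN (block shear governs)

Bolt shear: A_b = π(27)²/4 = 572.56 mm². φR_n = 0.75 × 469 × 572.56 × 6 × 1 = 1208.4 kN.
Bearing (6 mm plate, F_u = 450 MPa): end bolts L_c = 60 − 30/2 = 45, R_n = min(1.2×45×6×450, 2.4×27×6×450) = 145.8 kN/bolt; interior L_c = 91 − 30 = 61, R_n = 174.96 kN/bolt. φR_n = 0.75 × (2×145.8 + 4×174.96) = 743.6 kN.
Block shear: shear path 2×[60+2×91] = 2×242 mm, A_gv = 2904, A_nv = 2×(242 − 2.5×32)×6 = 1944 mm²; tension across gage: (106 − 1×32)×6 = 444 mm². R_n = min(0.6×450×1944, 0.6×345×2904) + 1.0×450×444 = min(524.88, 601.13) + 199.8 = 724.68 kN. φR_n = 0.75 × 724.68 = 543.5 kN.
Governing: min(1208.4, 743.6, 543.5) = 543.5 kN → block shear.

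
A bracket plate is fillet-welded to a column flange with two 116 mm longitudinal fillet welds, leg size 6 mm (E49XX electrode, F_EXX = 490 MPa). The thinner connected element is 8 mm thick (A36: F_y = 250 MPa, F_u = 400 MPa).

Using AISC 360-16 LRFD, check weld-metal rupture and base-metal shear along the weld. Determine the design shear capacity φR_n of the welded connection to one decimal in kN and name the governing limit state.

Weld metal: throat = 0.707×6 = 4.242 mm, L = 2×116 = 232 mm. φR_n = 0.75 × 0.6 × 490 × 4.242 × 232 = 217.0 kN.
Base metal shear (8 mm plate): yield φR_n = 1.0×0.6×250×8×232 = 278.4 kN; rupture φR_n = 0.75×0.6×400×8×232 = 334.1 kN; take 278.4 kN (yield).
Governing: min(217.0, 278.4) = 217.0 kN → weld metal.

217.0 kN (weld metal governs)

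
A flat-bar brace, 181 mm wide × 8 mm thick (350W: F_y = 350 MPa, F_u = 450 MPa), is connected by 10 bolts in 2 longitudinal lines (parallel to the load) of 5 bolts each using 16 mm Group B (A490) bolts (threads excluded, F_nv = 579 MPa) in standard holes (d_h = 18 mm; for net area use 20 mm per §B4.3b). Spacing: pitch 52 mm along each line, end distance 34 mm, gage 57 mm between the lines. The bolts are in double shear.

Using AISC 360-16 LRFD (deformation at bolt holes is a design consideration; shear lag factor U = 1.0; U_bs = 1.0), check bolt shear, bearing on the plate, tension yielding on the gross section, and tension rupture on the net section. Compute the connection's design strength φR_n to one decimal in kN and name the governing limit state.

380.7 kN (net-section rupture governs)

Bolt shear: A_b = π(16)²/4 = 201.06 mm². φR_n = 0.75 × 579 × 201.06 × 10 × 2 = 1746.2 kN.
Bearing (8 mm plate, F_u = 450 MPa): end bolts L_c = 34 − 18/2 = 25, R_n = min(1.2×25×8×450, 2.4×16×8×450) = 108 kN/bolt; interior L_c = 52 − 18 = 34, R_n = 138.24 kN/bolt. φR_n = 0.75 × (2×108 + 8×138.24) = 991.4 kN.
Tension yield (gross): A_g = 181×8 = 1448 mm². φR_n = 0.90 × 350 × 1448 = 456.1 kN.
Tension rupture (net): A_n = (181 − 2×20)×8 = 1128 mm² (U = 1.0, A_e = A_n). φR_n = 0.75 × 450 × 1128 = 380.7 kN.
Governing: min(1746.2, 991.4, 456.1, 380.7) = 380.7 kN → net-section rupture.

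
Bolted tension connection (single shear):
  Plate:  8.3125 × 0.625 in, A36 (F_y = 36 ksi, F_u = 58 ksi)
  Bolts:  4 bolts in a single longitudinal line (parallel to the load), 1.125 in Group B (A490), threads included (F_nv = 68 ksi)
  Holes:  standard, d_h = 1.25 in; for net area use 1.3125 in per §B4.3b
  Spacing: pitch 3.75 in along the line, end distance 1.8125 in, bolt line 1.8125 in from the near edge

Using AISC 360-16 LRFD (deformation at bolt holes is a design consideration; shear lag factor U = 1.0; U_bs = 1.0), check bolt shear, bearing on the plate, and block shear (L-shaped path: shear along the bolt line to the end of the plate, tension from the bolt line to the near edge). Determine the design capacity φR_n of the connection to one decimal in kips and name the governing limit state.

163.7 kips (block shear governs)

Bolt shear: A_b = π(1.125)²/4 = 0.99402 in². φR_n = 0.75 × 68 × 0.99402 × 4 × 1 = 202.8 kips.
Bearing (0.625 in plate, F_u = 58 ksi): end bolts L_c = 1.8125 − 1.25/2 = 1.1875, R_n = min(1.2×1.1875×0.625×58, 2.4×1.125×0.625×58) = 51.656 kips/bolt; interior L_c = 3.75 − 1.25 = 2.5, R_n = 97.875 kips/bolt. φR_n = 0.75 × (1×51.656 + 3×97.875) = 259.0 kips.
Block shear: shear path 1×[1.8125+3×3.75] = 1×13.0625 in, A_gv = 8.1641, A_nv = 1×(13.0625 − 3.5×1.3125)×0.625 = 5.293 in²; tension to near edge: (1.8125 − 0.5×1.3125)×0.625 = 0.72266 in². R_n = min(0.6×58×5.293, 0.6×36×8.1641) + 1.0×58×0.72266 = min(184.2, 176.34) + 41.914 = 218.25 kips. φR_n = 0.75 × 218.25 = 163.7 kips.
Governing: min(202.8, 259.0, 163.7) = 163.7 kips → block shear.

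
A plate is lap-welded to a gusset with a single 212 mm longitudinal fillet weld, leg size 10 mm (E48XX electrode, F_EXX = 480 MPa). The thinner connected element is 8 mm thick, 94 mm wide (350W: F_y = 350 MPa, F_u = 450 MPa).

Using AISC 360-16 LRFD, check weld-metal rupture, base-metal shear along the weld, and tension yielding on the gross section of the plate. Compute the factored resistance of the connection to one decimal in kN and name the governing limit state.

Weld metal: throat = 0.707×10 = 7.07 mm, L = 212 mm. φR_n = 0.75 × 0.6 × 480 × 7.07 × 212 = 323.7 kN.
Base metal shear (8 mm plate): yield φR_n = 1.0×0.6×350×8×212 = 356.2 kN; rupture φR_n = 0.75×0.6×450×8×212 = 343.4 kN; take 343.4 kN (rupture).
Tension yield (gross): A_g = 94×8 = 752 mm². φR_n = 0.90 × 350 × 752 = 236.9 kN.
Governing: min(323.7, 343.4, 236.9) = 236.9 kN → gross-section yield.

236.9 kN (gross-section yield governs)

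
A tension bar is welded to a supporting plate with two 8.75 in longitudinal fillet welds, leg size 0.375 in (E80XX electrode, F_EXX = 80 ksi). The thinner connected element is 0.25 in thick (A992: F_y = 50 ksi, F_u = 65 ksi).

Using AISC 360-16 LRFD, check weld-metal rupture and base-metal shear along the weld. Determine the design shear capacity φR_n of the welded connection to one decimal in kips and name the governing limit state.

Weld metal: throat = 0.707×0.375 = 0.26513 in, L = 2×8.75 = 17.5 in. φR_n = 0.75 × 0.6 × 80 × 0.26513 × 17.5 = 167.0 kips.
Base metal shear (0.25 in plate): yield φR_n = 1.0×0.6×50×0.25×17.5 = 131.3 kips; rupture φR_n = 0.75×0.6×65×0.25×17.5 = 128.0 kips; take 128.0 kips (rupture).
Governing: min(167.0, 128.0) = 128.0 kips → base-metal shear.

128.0 kips (base-metal shear governs)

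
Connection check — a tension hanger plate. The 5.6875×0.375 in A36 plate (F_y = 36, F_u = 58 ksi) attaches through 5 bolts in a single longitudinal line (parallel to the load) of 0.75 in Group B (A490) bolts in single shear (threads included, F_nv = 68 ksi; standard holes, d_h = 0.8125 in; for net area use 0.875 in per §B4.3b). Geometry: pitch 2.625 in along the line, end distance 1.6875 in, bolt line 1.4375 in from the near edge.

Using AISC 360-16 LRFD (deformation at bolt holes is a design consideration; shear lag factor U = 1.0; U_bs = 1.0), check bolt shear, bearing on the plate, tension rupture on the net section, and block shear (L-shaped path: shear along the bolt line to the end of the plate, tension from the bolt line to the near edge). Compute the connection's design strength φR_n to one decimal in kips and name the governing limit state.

78.5 kips (net-section rupture governs)

Bolt shear: A_b = π(0.75)²/4 = 0.44179 in². φR_n = 0.75 × 68 × 0.44179 × 5 × 1 = 112.7 kips.
Bearing (0.375 in plate, F_u = 58 ksi): end bolts L_c = 1.6875 − 0.8125/2 = 1.28125, R_n = min(1.2×1.28125×0.375×58, 2.4×0.75×0.375×58) = 33.441 kips/bolt; interior L_c = 2.625 − 0.8125 = 1.8125, R_n = 39.15 kips/bolt. φR_n = 0.75 × (1×33.441 + 4×39.15) = 142.5 kips.
Tension rupture (net): A_n = (5.6875 − 1×0.875)×0.375 = 1.8047 in² (U = 1.0, A_e = A_n). φR_n = 0.75 × 58 × 1.8047 = 78.5 kips.
Block shear: shear path 1×[1.6875+4×2.625] = 1×12.1875 in, A_gv = 4.5703, A_nv = 1×(12.1875 − 4.5×0.875)×0.375 = 3.0938 in²; tension to near edge: (1.4375 − 0.5×0.875)×0.375 = 0.375 in². R_n = min(0.6×58×3.0938, 0.6×36×4.5703) + 1.0×58×0.375 = min(107.66, 98.718) + 21.75 = 120.47 kips. φR_n = 0.75 × 120.47 = 90.4 kips.
Governing: min(112.7, 142.5, 78.5, 90.4) = 78.5 kips → net-section rupture.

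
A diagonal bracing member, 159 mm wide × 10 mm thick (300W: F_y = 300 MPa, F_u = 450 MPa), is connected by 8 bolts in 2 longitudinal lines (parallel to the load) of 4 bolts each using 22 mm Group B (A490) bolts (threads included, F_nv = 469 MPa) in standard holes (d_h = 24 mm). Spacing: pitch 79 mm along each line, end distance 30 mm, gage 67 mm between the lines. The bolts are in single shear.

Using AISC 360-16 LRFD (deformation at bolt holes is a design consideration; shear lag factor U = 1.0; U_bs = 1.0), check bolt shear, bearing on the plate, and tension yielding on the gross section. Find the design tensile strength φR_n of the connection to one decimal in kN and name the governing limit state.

429.3 kN (gross-section yield governs)

Bolt shear: A_b = π(22)²/4 = 380.13 mm². φR_n = 0.75 × 469 × 380.13 × 8 × 1 = 1069.7 kN.
Bearing (10 mm plate, F_u = 450 MPa): end bolts L_c = 30 − 24/2 = 18, R_n = min(1.2×18×10×450, 2.4×22×10×450) = 97.2 kN/bolt; interior L_c = 79 − 24 = 55, R_n = 237.6 kN/bolt. φR_n = 0.75 × (2×97.2 + 6×237.6) = 1215.0 kN.
Tension yield (gross): A_g = 159×10 = 1590 mm². φR_n = 0.90 × 300 × 1590 = 429.3 kN.
Governing: min(1069.7, 1215.0, 429.3) = 429.3 kN → gross-section yield.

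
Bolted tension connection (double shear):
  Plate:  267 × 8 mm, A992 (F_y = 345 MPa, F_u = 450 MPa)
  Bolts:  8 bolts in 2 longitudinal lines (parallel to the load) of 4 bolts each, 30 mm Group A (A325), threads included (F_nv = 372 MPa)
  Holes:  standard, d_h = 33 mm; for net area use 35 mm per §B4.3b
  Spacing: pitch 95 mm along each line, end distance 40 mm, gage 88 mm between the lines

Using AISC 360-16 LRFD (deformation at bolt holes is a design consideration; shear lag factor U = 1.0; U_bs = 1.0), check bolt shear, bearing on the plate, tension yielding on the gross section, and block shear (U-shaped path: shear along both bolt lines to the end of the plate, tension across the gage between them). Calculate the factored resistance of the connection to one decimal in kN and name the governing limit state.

Bolt shear: A_b = π(30)²/4 = 706.86 mm². φR_n = 0.75 × 372 × 706.86 × 8 × 2 = 3155.4 kN.
Bearing (8 mm plate, F_u = 450 MPa): end bolts L_c = 40 − 33/2 = 23.5, R_n = min(1.2×23.5×8×450, 2.4×30×8×450) = 101.52 kN/bolt; interior L_c = 95 − 33 = 62, R_n = 259.2 kN/bolt. φR_n = 0.75 × (2×101.52 + 6×259.2) = 1318.7 kN.
Tension yield (gross): A_g = 267×8 = 2136 mm². φR_n = 0.90 × 345 × 2136 = 663.2 kN.
Block shear: shear path 2×[40+3×95] = 2×325 mm, A_gv = 5200, A_nv = 2×(325 − 3.5×35)×8 = 3240 mm²; tension across gage: (88 − 1×35)×8 = 424 mm². R_n = min(0.6×450×3240, 0.6×345×5200) + 1.0×450×424 = min(874.8, 1076.4) + 190.8 = 1065.6 kN. φR_n = 0.75 × 1065.6 = 799.2 kN.
Governing: min(3155.4, 1318.7, 663.2, 799.2) = 663.2 kN → gross-section yield.

663.2 kN (gross-section yield governs)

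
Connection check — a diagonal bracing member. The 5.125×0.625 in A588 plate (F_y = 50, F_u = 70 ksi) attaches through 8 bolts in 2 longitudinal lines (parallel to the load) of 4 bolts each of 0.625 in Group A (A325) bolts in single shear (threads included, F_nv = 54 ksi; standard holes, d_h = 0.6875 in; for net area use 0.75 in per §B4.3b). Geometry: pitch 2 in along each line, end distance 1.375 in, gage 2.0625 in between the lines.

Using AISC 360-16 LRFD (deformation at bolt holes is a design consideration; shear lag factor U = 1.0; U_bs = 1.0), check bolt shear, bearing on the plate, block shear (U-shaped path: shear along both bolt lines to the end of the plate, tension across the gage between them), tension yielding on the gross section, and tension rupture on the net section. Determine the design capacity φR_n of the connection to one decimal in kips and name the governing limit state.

Bolt shear: A_b = π(0.625)²/4 = 0.3068 in². φR_n = 0.75 × 54 × 0.3068 × 8 × 1 = 99.4 kips.
Bearing (0.625 in plate, F_u = 70 ksi): end bolts L_c = 1.375 − 0.6875/2 = 1.03125, R_n = min(1.2×1.03125×0.625×70, 2.4×0.625×0.625×70) = 54.141 kips/bolt; interior L_c = 2 − 0.6875 = 1.3125, R_n = 65.625 kips/bolt. φR_n = 0.75 × (2×54.141 + 6×65.625) = 376.5 kips.
Block shear: shear path 2×[1.375+3×2] = 2×7.375 in, A_gv = 9.2188, A_nv = 2×(7.375 − 3.5×0.75)×0.625 = 5.9375 in²; tension across gage: (2.0625 − 1×0.75)×0.625 = 0.82031 in². R_n = min(0.6×70×5.9375, 0.6×50×9.2188) + 1.0×70×0.82031 = min(249.38, 276.56) + 57.422 = 306.8 kips. φR_n = 0.75 × 306.8 = 230.1 kips.
Tension yield (gross): A_g = 5.125×0.625 = 3.2031 in². φR_n = 0.90 × 50 × 3.2031 = 144.1 kips.
Tension rupture (net): A_n = (5.125 − 2×0.75)×0.625 = 2.2656 in² (U = 1.0, A_e = A_n). φR_n = 0.75 × 70 × 2.2656 = 118.9 kips.
Governing: min(99.4, 376.5, 230.1, 144.1, 118.9) = 99.4 kips → bolt shear.

99.4 kips (bolt shear governs)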